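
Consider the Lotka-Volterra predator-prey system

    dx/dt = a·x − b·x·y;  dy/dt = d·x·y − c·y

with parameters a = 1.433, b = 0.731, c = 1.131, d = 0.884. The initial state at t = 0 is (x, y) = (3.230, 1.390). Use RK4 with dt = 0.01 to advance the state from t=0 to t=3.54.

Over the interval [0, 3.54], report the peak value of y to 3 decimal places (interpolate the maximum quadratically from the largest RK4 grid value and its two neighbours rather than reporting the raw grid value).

max y = 4.707

t=0.000: state=(3.230, 1.390)
step 1 (dt=0.01): k1=(1.347, 2.397), k2=(1.321, 2.426), k3=(1.321, 2.426), k4=(1.295, 2.455); state += dt/6·(k1+2k2+2k3+k4)
t=0.010: state=(3.243, 1.414)
t=0.020: state=(3.256, 1.439)
t=0.030: state=(3.268, 1.465)
continuing one RK4 step at a time; state shown every 20 steps (Δt=0.2):
t=0.200: state=(3.370, 1.995)
t=0.400: state=(3.158, 2.850)
t=0.600: state=(2.586, 3.793)
t=0.800: state=(1.871, 4.485)
t=1.000: state=(1.265, 4.707)
t=1.200: state=(0.855, 4.515)
t=1.400: state=(0.606, 4.090)
t=1.600: state=(0.461, 3.580)
t=1.800: state=(0.377, 3.073)
t=2.000: state=(0.332, 2.608)
t=2.200: state=(0.311, 2.201)
t=2.400: state=(0.308, 1.854)
t=2.600: state=(0.320, 1.563)
t=2.800: state=(0.346, 1.322)
t=3.000: state=(0.385, 1.124)
t=3.200: state=(0.441, 0.964)
t=3.400: state=(0.515, 0.837)
t=3.540: state=(0.579, 0.764)
largest grid value and its neighbours: y(0.980)=4.70610, y(0.990)=4.70711, y(1.000)=4.70705
parabola through these three points peaks at t≈0.994 with y≈4.70722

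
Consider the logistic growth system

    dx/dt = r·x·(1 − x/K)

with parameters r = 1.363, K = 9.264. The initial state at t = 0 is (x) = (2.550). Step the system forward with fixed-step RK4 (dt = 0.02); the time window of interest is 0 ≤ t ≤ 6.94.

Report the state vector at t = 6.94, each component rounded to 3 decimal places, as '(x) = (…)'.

t=0.000: state=(2.550)
step 1 (dt=0.02): k1=(2.519), k2=(2.534), k3=(2.534), k4=(2.550); state += dt/6·(k1+2k2+2k3+k4)
t=0.020: state=(2.601)
t=0.040: state=(2.652)
t=0.060: state=(2.704)
continuing one RK4 step at a time; state shown every 25 steps (Δt=0.5):
t=0.500: state=(3.973)
t=1.000: state=(5.535)
t=1.500: state=(6.909)
t=2.000: state=(7.902)
t=2.500: state=(8.521)
t=3.000: state=(8.873)
t=3.500: state=(9.062)
t=4.000: state=(9.161)
t=4.500: state=(9.211)
t=5.000: state=(9.237)
t=5.500: state=(9.250)
t=6.000: state=(9.257)
t=6.500: state=(9.261)
t=6.940: state=(9.262)

(x) = (9.262)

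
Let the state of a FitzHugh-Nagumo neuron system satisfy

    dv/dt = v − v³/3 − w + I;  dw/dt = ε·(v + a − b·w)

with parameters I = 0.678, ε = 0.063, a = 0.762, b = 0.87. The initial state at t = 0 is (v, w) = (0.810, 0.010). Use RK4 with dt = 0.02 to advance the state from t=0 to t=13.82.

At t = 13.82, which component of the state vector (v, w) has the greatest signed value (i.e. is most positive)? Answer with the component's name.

t=0.000: state=(0.810, 0.010)
step 1 (dt=0.02): k1=(1.301, 0.098), k2=(1.304, 0.099), k3=(1.304, 0.099), k4=(1.307, 0.100); state += dt/6·(k1+2k2+2k3+k4)
t=0.020: state=(0.836, 0.012)
t=0.040: state=(0.862, 0.014)
t=0.060: state=(0.889, 0.016)
continuing one RK4 step at a time; state shown every 25 steps (Δt=0.5):
t=0.500: state=(1.435, 0.069)
t=1.000: state=(1.795, 0.142)
t=1.500: state=(1.900, 0.219)
t=2.000: state=(1.907, 0.296)
t=2.500: state=(1.888, 0.371)
t=3.000: state=(1.862, 0.443)
t=3.500: state=(1.834, 0.512)
t=4.000: state=(1.806, 0.578)
t=4.500: state=(1.777, 0.642)
t=5.000: state=(1.748, 0.703)
t=5.500: state=(1.719, 0.762)
t=6.000: state=(1.690, 0.818)
t=6.500: state=(1.661, 0.871)
t=7.000: state=(1.631, 0.923)
t=7.500: state=(1.601, 0.972)
t=8.000: state=(1.571, 1.018)
t=8.500: state=(1.540, 1.063)
t=9.000: state=(1.509, 1.105)
t=9.500: state=(1.477, 1.145)
t=10.000: state=(1.444, 1.183)
t=10.500: state=(1.411, 1.219)
t=11.000: state=(1.377, 1.253)
t=11.500: state=(1.342, 1.285)
t=12.000: state=(1.306, 1.316)
t=12.500: state=(1.268, 1.344)
t=13.000: state=(1.229, 1.370)
t=13.500: state=(1.187, 1.394)
t=13.820: state=(1.158, 1.408)
compare at T: v=1.158, w=1.408

largest component: w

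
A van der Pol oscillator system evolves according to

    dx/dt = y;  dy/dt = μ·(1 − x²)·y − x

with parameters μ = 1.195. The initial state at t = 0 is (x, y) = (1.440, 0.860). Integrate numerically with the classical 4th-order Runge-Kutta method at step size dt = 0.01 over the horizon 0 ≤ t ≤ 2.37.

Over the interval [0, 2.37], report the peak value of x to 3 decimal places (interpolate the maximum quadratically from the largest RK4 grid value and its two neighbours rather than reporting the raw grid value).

max x = 1.597

t=0.000: state=(1.440, 0.860)
step 1 (dt=0.01): k1=(0.860, -2.543), k2=(0.847, -2.544), k3=(0.847, -2.544), k4=(0.835, -2.544); state += dt/6·(k1+2k2+2k3+k4)
t=0.010: state=(1.448, 0.835)
t=0.020: state=(1.457, 0.809)
t=0.030: state=(1.465, 0.784)
continuing one RK4 step at a time; state shown every 10 steps (Δt=0.1):
t=0.100: state=(1.513, 0.609)
t=0.200: state=(1.562, 0.375)
t=0.300: state=(1.589, 0.169)
t=0.400: state=(1.597, -0.005)
t=0.500: state=(1.589, -0.150)
t=0.600: state=(1.568, -0.270)
t=0.700: state=(1.536, -0.371)
t=0.800: state=(1.494, -0.458)
t=0.900: state=(1.445, -0.536)
t=1.000: state=(1.387, -0.609)
t=1.100: state=(1.323, -0.680)
t=1.200: state=(1.251, -0.753)
t=1.300: state=(1.172, -0.830)
t=1.400: state=(1.085, -0.914)
t=1.500: state=(0.989, -1.009)
t=1.600: state=(0.883, -1.118)
t=1.700: state=(0.765, -1.246)
t=1.800: state=(0.633, -1.397)
t=1.900: state=(0.484, -1.574)
t=2.000: state=(0.317, -1.782)
t=2.100: state=(0.127, -2.019)
t=2.200: state=(-0.088, -2.277)
t=2.300: state=(-0.328, -2.530)
t=2.370: state=(-0.511, -2.680)
largest grid value and its neighbours: x(0.390)=1.59719, x(0.400)=1.59722, x(0.410)=1.59709
parabola through these three points peaks at t≈0.397 with x≈1.59722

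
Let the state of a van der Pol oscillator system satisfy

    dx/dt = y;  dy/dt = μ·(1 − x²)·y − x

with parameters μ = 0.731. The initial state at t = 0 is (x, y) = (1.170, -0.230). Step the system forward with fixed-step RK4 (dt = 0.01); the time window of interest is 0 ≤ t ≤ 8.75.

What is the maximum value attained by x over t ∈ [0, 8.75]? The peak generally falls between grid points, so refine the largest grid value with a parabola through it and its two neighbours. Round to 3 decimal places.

t=0.000: state=(1.170, -0.230)
step 1 (dt=0.01): k1=(-0.230, -1.108), k2=(-0.236, -1.106), k3=(-0.236, -1.106), k4=(-0.241, -1.104); state += dt/6·(k1+2k2+2k3+k4)
t=0.010: state=(1.168, -0.241)
t=0.020: state=(1.165, -0.252)
t=0.030: state=(1.163, -0.263)
continuing one RK4 step at a time; state shown every 50 steps (Δt=0.5):
t=0.500: state=(0.924, -0.746)
t=1.000: state=(0.420, -1.288)
t=1.500: state=(-0.375, -1.861)
t=2.000: state=(-1.301, -1.590)
t=2.500: state=(-1.777, -0.310)
t=3.000: state=(-1.709, 0.477)
t=3.500: state=(-1.359, 0.904)
t=4.000: state=(-0.797, 1.375)
t=4.500: state=(0.058, 2.076)
t=5.000: state=(1.194, 2.182)
t=5.500: state=(1.914, 0.603)
t=6.000: state=(1.924, -0.397)
t=6.500: state=(1.614, -0.805)
t=7.000: state=(1.124, -1.177)
t=7.500: state=(0.400, -1.769)
t=8.000: state=(-0.666, -2.408)
t=8.500: state=(-1.711, -1.407)
t=8.750: state=(-1.950, -0.533)
largest grid value and its neighbours: x(5.730)=1.98080, x(5.740)=1.98087, x(5.750)=1.98073
parabola through these three points peaks at t≈5.738 with x≈1.98087

max x = 1.981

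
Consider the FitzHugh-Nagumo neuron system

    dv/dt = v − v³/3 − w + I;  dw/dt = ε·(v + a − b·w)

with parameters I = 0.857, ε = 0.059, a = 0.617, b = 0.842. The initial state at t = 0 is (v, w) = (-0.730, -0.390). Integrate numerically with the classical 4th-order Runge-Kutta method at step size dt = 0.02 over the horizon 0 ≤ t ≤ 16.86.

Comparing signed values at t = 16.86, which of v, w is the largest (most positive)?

t=0.000: state=(-0.730, -0.390)
step 1 (dt=0.02): k1=(0.647, 0.013), k2=(0.650, 0.013), k3=(0.650, 0.013), k4=(0.653, 0.013); state += dt/6·(k1+2k2+2k3+k4)
t=0.020: state=(-0.717, -0.390)
t=0.040: state=(-0.704, -0.389)
t=0.060: state=(-0.691, -0.389)
continuing one RK4 step at a time; state shown every 50 steps (Δt=1):
t=1.000: state=(0.214, -0.354)
t=2.000: state=(1.799, -0.241)
t=3.000: state=(2.086, -0.077)
t=4.000: state=(2.050, 0.081)
t=5.000: state=(2.003, 0.229)
t=6.000: state=(1.955, 0.368)
t=7.000: state=(1.908, 0.496)
t=8.000: state=(1.861, 0.616)
t=9.000: state=(1.814, 0.728)
t=10.000: state=(1.767, 0.831)
t=11.000: state=(1.721, 0.927)
t=12.000: state=(1.674, 1.015)
t=13.000: state=(1.627, 1.096)
t=14.000: state=(1.579, 1.171)
t=15.000: state=(1.532, 1.239)
t=16.000: state=(1.483, 1.301)
t=16.860: state=(1.441, 1.350)
compare at T: v=1.441, w=1.350

largest component: v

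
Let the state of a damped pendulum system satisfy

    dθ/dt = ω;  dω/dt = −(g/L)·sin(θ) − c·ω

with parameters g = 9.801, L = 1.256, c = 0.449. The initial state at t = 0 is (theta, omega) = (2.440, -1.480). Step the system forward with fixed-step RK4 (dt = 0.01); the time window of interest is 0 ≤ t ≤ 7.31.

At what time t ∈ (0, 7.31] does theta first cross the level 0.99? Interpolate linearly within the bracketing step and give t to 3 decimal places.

t=0.000: state=(2.440, -1.480)
step 1 (dt=0.01): k1=(-1.480, -4.372), k2=(-1.502, -4.406), k3=(-1.502, -4.407), k4=(-1.524, -4.441); state += dt/6·(k1+2k2+2k3+k4)
t=0.010: state=(2.425, -1.524)
t=0.020: state=(2.410, -1.569)
t=0.030: state=(2.394, -1.614)
continuing one RK4 step at a time; state shown every 25 steps (Δt=0.25):
t=0.250: state=(1.915, -2.798)
t=0.500: state=(1.023, -4.280)
next step: t=0.510: state=(0.980, -4.326) — theta has crossed 0.99
linear interpolation between t=0.500 (1.02342) and t=0.510 (0.98039) → t≈0.508

t = 0.508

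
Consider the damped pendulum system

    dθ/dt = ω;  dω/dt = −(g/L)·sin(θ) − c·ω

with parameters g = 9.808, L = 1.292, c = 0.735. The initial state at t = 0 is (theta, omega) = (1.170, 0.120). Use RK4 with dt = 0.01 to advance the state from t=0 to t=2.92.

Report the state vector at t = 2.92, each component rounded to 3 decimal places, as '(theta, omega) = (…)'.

t=0.000: state=(1.170, 0.120)
step 1 (dt=0.01): k1=(0.120, -7.078), k2=(0.085, -7.054), k3=(0.085, -7.053), k4=(0.049, -7.029); state += dt/6·(k1+2k2+2k3+k4)
t=0.010: state=(1.171, 0.049)
t=0.020: state=(1.171, -0.021)
t=0.030: state=(1.170, -0.090)
continuing one RK4 step at a time; state shown every 10 steps (Δt=0.1):
t=0.100: state=(1.147, -0.561)
t=0.200: state=(1.060, -1.176)
t=0.300: state=(0.915, -1.704)
t=0.400: state=(0.723, -2.119)
t=0.500: state=(0.496, -2.387)
t=0.600: state=(0.251, -2.484)
t=0.700: state=(0.006, -2.400)
t=0.800: state=(-0.223, -2.148)
t=0.900: state=(-0.420, -1.762)
t=1.000: state=(-0.572, -1.286)
t=1.100: state=(-0.675, -0.765)
t=1.200: state=(-0.725, -0.236)
t=1.300: state=(-0.723, 0.268)
t=1.400: state=(-0.673, 0.721)
t=1.500: state=(-0.581, 1.101)
t=1.600: state=(-0.456, 1.387)
t=1.700: state=(-0.308, 1.562)
t=1.800: state=(-0.148, 1.616)
t=1.900: state=(0.011, 1.550)
t=2.000: state=(0.158, 1.376)
t=2.100: state=(0.284, 1.116)
t=2.200: state=(0.380, 0.797)
t=2.300: state=(0.442, 0.446)
t=2.400: state=(0.469, 0.090)
t=2.500: state=(0.461, -0.246)
t=2.600: state=(0.421, -0.542)
t=2.700: state=(0.354, -0.781)
t=2.800: state=(0.267, -0.950)
t=2.900: state=(0.167, -1.040)
t=2.920: state=(0.146, -1.049)

(theta, omega) = (0.146, -1.049)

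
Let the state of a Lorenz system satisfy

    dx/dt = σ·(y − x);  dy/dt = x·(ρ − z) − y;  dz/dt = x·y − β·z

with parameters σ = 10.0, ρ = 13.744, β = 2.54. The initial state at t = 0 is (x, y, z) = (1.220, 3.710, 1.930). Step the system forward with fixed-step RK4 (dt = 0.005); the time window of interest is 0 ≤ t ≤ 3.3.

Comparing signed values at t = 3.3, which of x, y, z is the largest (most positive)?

largest component: z

t=0.000: state=(1.220, 3.710, 1.930)
step 1 (dt=0.005): k1=(24.900, 10.703, -0.376), k2=(24.545, 11.413, -0.108), k3=(24.572, 11.400, -0.111), k4=(24.241, 12.098, 0.158); state += dt/6·(k1+2k2+2k3+k4)
t=0.005: state=(1.343, 3.767, 1.929)
t=0.010: state=(1.463, 3.831, 1.932)
t=0.015: state=(1.580, 3.901, 1.936)
continuing one RK4 step at a time; state shown every 40 steps (Δt=0.2):
t=0.200: state=(6.512, 10.032, 5.585)
t=0.400: state=(10.245, 7.885, 20.134)
t=0.600: state=(2.786, 0.256, 15.156)
t=0.800: state=(0.669, 0.488, 9.172)
t=1.000: state=(0.896, 1.249, 5.615)
t=1.200: state=(2.314, 3.529, 3.963)
t=1.400: state=(6.491, 9.445, 7.034)
t=1.600: state=(9.555, 7.830, 18.728)
t=1.800: state=(3.527, 1.255, 15.041)
t=2.000: state=(1.624, 1.582, 9.468)
t=2.200: state=(2.517, 3.451, 6.466)
t=2.400: state=(5.680, 7.911, 7.629)
t=2.600: state=(8.957, 8.713, 16.266)
t=2.800: state=(4.935, 2.683, 15.711)
t=3.000: state=(2.663, 2.495, 10.667)
t=3.200: state=(3.563, 4.577, 8.049)
t=3.300: state=(4.851, 6.398, 8.291)
compare at T: x=4.851, y=6.398, z=8.291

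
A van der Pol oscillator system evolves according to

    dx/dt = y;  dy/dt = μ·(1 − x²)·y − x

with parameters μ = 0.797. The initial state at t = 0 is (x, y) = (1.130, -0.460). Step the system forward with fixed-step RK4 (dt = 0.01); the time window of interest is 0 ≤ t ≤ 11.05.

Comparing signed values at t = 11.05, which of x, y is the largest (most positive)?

largest component: y

t=0.000: state=(1.130, -0.460)
step 1 (dt=0.01): k1=(-0.460, -1.028), k2=(-0.465, -1.027), k3=(-0.465, -1.027), k4=(-0.470, -1.025); state += dt/6·(k1+2k2+2k3+k4)
t=0.010: state=(1.125, -0.470)
t=0.020: state=(1.121, -0.481)
t=0.030: state=(1.116, -0.491)
continuing one RK4 step at a time; state shown every 50 steps (Δt=0.5):
t=0.500: state=(0.774, -0.970)
t=1.000: state=(0.139, -1.595)
t=1.500: state=(-0.805, -2.052)
t=2.000: state=(-1.643, -1.047)
t=2.500: state=(-1.832, 0.152)
t=3.000: state=(-1.609, 0.674)
t=3.500: state=(-1.180, 1.051)
t=4.000: state=(-0.527, 1.612)
t=4.500: state=(0.476, 2.373)
t=5.000: state=(1.596, 1.682)
t=5.500: state=(1.990, 0.051)
t=6.000: state=(1.830, -0.579)
t=6.500: state=(1.459, -0.900)
t=7.000: state=(0.914, -1.314)
t=7.500: state=(0.091, -2.034)
t=8.000: state=(-1.080, -2.394)
t=8.500: state=(-1.911, -0.752)
t=9.000: state=(-1.962, 0.349)
t=9.500: state=(-1.678, 0.742)
t=10.000: state=(-1.228, 1.071)
t=10.500: state=(-0.571, 1.614)
t=11.000: state=(0.435, 2.395)
t=11.050: state=(0.556, 2.443)
compare at T: x=0.556, y=2.443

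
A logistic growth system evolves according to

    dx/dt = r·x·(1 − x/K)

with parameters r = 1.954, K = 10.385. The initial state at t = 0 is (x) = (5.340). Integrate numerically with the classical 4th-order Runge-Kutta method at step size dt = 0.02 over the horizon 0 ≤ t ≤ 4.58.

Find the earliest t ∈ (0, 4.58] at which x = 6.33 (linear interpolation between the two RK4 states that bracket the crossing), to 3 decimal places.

t = 0.199

t=0.000: state=(5.340)
step 1 (dt=0.02): k1=(5.069), k2=(5.066), k3=(5.066), k4=(5.061); state += dt/6·(k1+2k2+2k3+k4)
t=0.020: state=(5.441)
t=0.040: state=(5.542)
t=0.060: state=(5.643)
t=0.180: state=(6.239)
next step: t=0.200: state=(6.336) — x has crossed 6.33
linear interpolation between t=0.180 (6.23868) and t=0.200 (6.33563) → t≈0.199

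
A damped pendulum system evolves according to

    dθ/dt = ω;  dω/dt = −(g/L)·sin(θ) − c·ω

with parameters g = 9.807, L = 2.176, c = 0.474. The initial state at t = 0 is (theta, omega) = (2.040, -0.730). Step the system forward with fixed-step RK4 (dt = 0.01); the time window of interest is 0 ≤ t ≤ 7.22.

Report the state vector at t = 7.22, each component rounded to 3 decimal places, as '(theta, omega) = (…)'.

(theta, omega) = (-0.043, -0.676)

t=0.000: state=(2.040, -0.730)
step 1 (dt=0.01): k1=(-0.730, -3.674), k2=(-0.748, -3.673), k3=(-0.748, -3.673), k4=(-0.767, -3.672); state += dt/6·(k1+2k2+2k3+k4)
t=0.010: state=(2.033, -0.767)
t=0.020: state=(2.025, -0.803)
t=0.030: state=(2.016, -0.840)
continuing one RK4 step at a time; state shown every 25 steps (Δt=0.25):
t=0.250: state=(1.743, -1.648)
t=0.500: state=(1.220, -2.511)
t=0.750: state=(0.516, -3.027)
t=1.000: state=(-0.232, -2.823)
t=1.250: state=(-0.839, -1.952)
t=1.500: state=(-1.187, -0.822)
t=1.750: state=(-1.253, 0.276)
t=2.000: state=(-1.062, 1.224)
t=2.250: state=(-0.664, 1.896)
t=2.500: state=(-0.153, 2.101)
t=2.750: state=(0.340, 1.755)
t=3.000: state=(0.692, 1.020)
t=3.250: state=(0.839, 0.156)
t=3.500: state=(0.776, -0.641)
t=3.750: state=(0.537, -1.224)
t=4.000: state=(0.192, -1.466)
t=4.250: state=(-0.163, -1.310)
t=4.500: state=(-0.436, -0.839)
t=4.750: state=(-0.570, -0.220)
t=5.000: state=(-0.548, 0.379)
t=5.250: state=(-0.393, 0.825)
t=5.500: state=(-0.156, 1.022)
t=5.750: state=(0.094, 0.936)
t=6.000: state=(0.292, 0.619)
t=6.250: state=(0.394, 0.182)
t=6.500: state=(0.384, -0.250)
t=6.750: state=(0.278, -0.573)
t=7.000: state=(0.113, -0.716)
t=7.220: state=(-0.043, -0.676)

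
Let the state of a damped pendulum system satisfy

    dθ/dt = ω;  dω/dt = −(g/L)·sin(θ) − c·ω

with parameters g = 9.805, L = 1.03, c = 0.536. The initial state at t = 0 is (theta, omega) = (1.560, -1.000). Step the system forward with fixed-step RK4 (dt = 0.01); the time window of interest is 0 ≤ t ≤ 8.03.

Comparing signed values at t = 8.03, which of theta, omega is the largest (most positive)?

t=0.000: state=(1.560, -1.000)
step 1 (dt=0.01): k1=(-1.000, -8.983), k2=(-1.045, -8.958), k3=(-1.045, -8.958), k4=(-1.090, -8.933); state += dt/6·(k1+2k2+2k3+k4)
t=0.010: state=(1.550, -1.090)
t=0.020: state=(1.538, -1.179)
t=0.030: state=(1.526, -1.267)
continuing one RK4 step at a time; state shown every 50 steps (Δt=0.5):
t=0.500: state=(0.147, -3.863)
t=1.000: state=(-1.123, -0.547)
t=1.500: state=(-0.433, 2.790)
t=2.000: state=(0.752, 1.112)
t=2.500: state=(0.467, -1.928)
t=3.000: state=(-0.497, -1.190)
t=3.500: state=(-0.420, 1.322)
t=4.000: state=(0.329, 1.079)
t=4.500: state=(0.354, -0.904)
t=5.000: state=(-0.218, -0.916)
t=5.500: state=(-0.288, 0.616)
t=6.000: state=(0.144, 0.751)
t=6.500: state=(0.231, -0.417)
t=7.000: state=(-0.093, -0.605)
t=7.500: state=(-0.183, 0.278)
t=8.000: state=(0.059, 0.482)
t=8.030: state=(0.073, 0.455)
compare at T: theta=0.073, omega=0.455

largest component: omega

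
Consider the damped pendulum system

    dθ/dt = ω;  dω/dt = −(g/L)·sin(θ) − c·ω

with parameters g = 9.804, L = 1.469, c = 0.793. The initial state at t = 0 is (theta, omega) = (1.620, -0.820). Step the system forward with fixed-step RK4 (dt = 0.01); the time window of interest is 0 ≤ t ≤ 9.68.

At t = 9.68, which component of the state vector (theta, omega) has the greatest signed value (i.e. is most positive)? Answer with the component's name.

t=0.000: state=(1.620, -0.820)
step 1 (dt=0.01): k1=(-0.820, -6.016), k2=(-0.850, -5.993), k3=(-0.850, -5.993), k4=(-0.880, -5.971); state += dt/6·(k1+2k2+2k3+k4)
t=0.010: state=(1.611, -0.880)
t=0.020: state=(1.602, -0.939)
t=0.030: state=(1.593, -0.998)
continuing one RK4 step at a time; state shown every 50 steps (Δt=0.5):
t=0.500: state=(0.582, -2.956)
t=1.000: state=(-0.698, -1.567)
t=1.500: state=(-0.797, 1.032)
t=2.000: state=(0.008, 1.728)
t=2.500: state=(0.538, 0.212)
t=3.000: state=(0.272, -1.050)
t=3.500: state=(-0.225, -0.682)
t=4.000: state=(-0.293, 0.371)
t=4.500: state=(0.007, 0.643)
t=5.000: state=(0.201, 0.061)
t=5.500: state=(0.092, -0.403)
t=6.000: state=(-0.091, -0.235)
t=6.500: state=(-0.105, 0.159)
t=7.000: state=(0.011, 0.234)
t=7.500: state=(0.076, 0.005)
t=8.000: state=(0.029, -0.155)
t=8.500: state=(-0.037, -0.077)
t=9.000: state=(-0.037, 0.068)
t=9.500: state=(0.007, 0.084)
t=9.680: state=(0.020, 0.057)
compare at T: theta=0.020, omega=0.057

largest component: omega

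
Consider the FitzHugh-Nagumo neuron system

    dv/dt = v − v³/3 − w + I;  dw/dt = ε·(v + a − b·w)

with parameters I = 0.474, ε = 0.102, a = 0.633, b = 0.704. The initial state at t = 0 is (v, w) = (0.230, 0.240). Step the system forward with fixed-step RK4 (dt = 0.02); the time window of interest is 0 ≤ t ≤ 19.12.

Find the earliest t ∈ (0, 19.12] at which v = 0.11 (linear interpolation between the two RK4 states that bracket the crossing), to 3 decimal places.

t = 10.413

t=0.000: state=(0.230, 0.240)
step 1 (dt=0.02): k1=(0.460, 0.071), k2=(0.464, 0.071), k3=(0.464, 0.071), k4=(0.467, 0.072); state += dt/6·(k1+2k2+2k3+k4)
t=0.020: state=(0.239, 0.241)
t=0.040: state=(0.249, 0.243)
t=0.060: state=(0.258, 0.244)
continuing one RK4 step at a time; state shown every 50 steps (Δt=1):
t=1.000: state=(0.877, 0.338)
t=2.000: state=(1.505, 0.498)
t=3.000: state=(1.627, 0.683)
t=4.000: state=(1.563, 0.856)
t=5.000: state=(1.460, 1.007)
t=6.000: state=(1.341, 1.138)
t=7.000: state=(1.204, 1.247)
t=8.000: state=(1.034, 1.333)
t=9.000: state=(0.799, 1.394)
t=10.000: state=(0.395, 1.420)
t=10.400: state=(0.121, 1.416)
next step: t=10.420: state=(0.104, 1.416) — v has crossed 0.11
linear interpolation between t=10.400 (0.12055) and t=10.420 (0.10394) → t≈10.413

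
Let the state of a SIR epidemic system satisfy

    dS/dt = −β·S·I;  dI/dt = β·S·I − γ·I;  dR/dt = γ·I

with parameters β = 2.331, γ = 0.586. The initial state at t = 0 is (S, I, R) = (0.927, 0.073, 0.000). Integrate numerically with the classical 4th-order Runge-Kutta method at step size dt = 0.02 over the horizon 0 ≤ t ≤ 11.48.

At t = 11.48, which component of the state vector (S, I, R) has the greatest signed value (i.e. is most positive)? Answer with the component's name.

t=0.000: state=(0.927, 0.073, 0.000)
step 1 (dt=0.02): k1=(-0.158, 0.115, 0.043), k2=(-0.160, 0.117, 0.043), k3=(-0.160, 0.117, 0.043), k4=(-0.162, 0.118, 0.044); state += dt/6·(k1+2k2+2k3+k4)
t=0.020: state=(0.924, 0.075, 0.001)
t=0.040: state=(0.921, 0.078, 0.002)
t=0.060: state=(0.917, 0.080, 0.003)
continuing one RK4 step at a time; state shown every 25 steps (Δt=0.5):
t=0.500: state=(0.817, 0.151, 0.032)
t=1.000: state=(0.642, 0.266, 0.092)
t=1.500: state=(0.441, 0.372, 0.187)
t=2.000: state=(0.276, 0.419, 0.305)
t=2.500: state=(0.170, 0.404, 0.426)
t=3.000: state=(0.109, 0.353, 0.538)
t=3.500: state=(0.075, 0.293, 0.632)
t=4.000: state=(0.055, 0.235, 0.710)
t=4.500: state=(0.043, 0.186, 0.771)
t=5.000: state=(0.036, 0.145, 0.819)
t=5.500: state=(0.031, 0.112, 0.857)
t=6.000: state=(0.027, 0.087, 0.886)
t=6.500: state=(0.025, 0.067, 0.908)
t=7.000: state=(0.023, 0.051, 0.925)
t=7.500: state=(0.022, 0.039, 0.939)
t=8.000: state=(0.021, 0.030, 0.949)
t=8.500: state=(0.021, 0.023, 0.956)
t=9.000: state=(0.020, 0.018, 0.962)
t=9.500: state=(0.020, 0.013, 0.967)
t=10.000: state=(0.020, 0.010, 0.970)
t=10.500: state=(0.019, 0.008, 0.973)
t=11.000: state=(0.019, 0.006, 0.975)
t=11.480: state=(0.019, 0.005, 0.976)
compare at T: S=0.019, I=0.005, R=0.976

largest component: R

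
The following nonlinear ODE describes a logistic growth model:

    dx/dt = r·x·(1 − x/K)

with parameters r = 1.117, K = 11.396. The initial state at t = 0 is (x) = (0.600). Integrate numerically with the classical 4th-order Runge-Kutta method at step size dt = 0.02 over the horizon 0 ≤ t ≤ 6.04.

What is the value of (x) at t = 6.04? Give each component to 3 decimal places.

t=0.000: state=(0.600)
step 1 (dt=0.02): k1=(0.635), k2=(0.641), k3=(0.641), k4=(0.648); state += dt/6·(k1+2k2+2k3+k4)
t=0.020: state=(0.613)
t=0.040: state=(0.626)
t=0.060: state=(0.639)
continuing one RK4 step at a time; state shown every 10 steps (Δt=0.2):
t=0.200: state=(0.740)
t=0.400: state=(0.911)
t=0.600: state=(1.117)
t=0.800: state=(1.363)
t=1.000: state=(1.654)
t=1.200: state=(1.996)
t=1.400: state=(2.391)
t=1.600: state=(2.840)
t=1.800: state=(3.342)
t=2.000: state=(3.893)
t=2.200: state=(4.484)
t=2.400: state=(5.104)
t=2.600: state=(5.738)
t=2.800: state=(6.372)
t=3.000: state=(6.989)
t=3.200: state=(7.575)
t=3.400: state=(8.120)
t=3.600: state=(8.616)
t=3.800: state=(9.058)
t=4.000: state=(9.446)
t=4.200: state=(9.781)
t=4.400: state=(10.067)
t=4.600: state=(10.308)
t=4.800: state=(10.509)
t=5.000: state=(10.675)
t=5.200: state=(10.812)
t=5.400: state=(10.924)
t=5.600: state=(11.015)
t=5.800: state=(11.090)
t=6.000: state=(11.150)
t=6.040: state=(11.160)

(x) = (11.160)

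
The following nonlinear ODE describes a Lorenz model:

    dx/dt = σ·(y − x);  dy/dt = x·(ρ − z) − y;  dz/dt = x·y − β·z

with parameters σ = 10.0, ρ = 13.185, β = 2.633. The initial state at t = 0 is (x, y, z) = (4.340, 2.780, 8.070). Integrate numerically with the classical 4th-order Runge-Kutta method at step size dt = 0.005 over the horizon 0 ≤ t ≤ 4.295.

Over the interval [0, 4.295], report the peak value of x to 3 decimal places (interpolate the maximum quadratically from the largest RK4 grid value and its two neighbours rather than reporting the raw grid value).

t=0.000: state=(4.340, 2.780, 8.070)
step 1 (dt=0.005): k1=(-15.600, 19.419, -9.183), k2=(-14.725, 19.270, -9.022), k3=(-14.750, 19.280, -9.019), k4=(-13.899, 19.138, -8.858); state += dt/6·(k1+2k2+2k3+k4)
t=0.005: state=(4.266, 2.876, 8.025)
t=0.010: state=(4.201, 2.971, 7.981)
t=0.015: state=(4.143, 3.065, 7.940)
continuing one RK4 step at a time; state shown every 40 steps (Δt=0.2):
t=0.200: state=(5.087, 6.522, 8.005)
t=0.400: state=(7.886, 8.505, 13.307)
t=0.600: state=(6.134, 4.388, 15.245)
t=0.800: state=(3.739, 3.293, 11.511)
t=1.000: state=(4.110, 4.832, 9.130)
t=1.200: state=(6.214, 7.374, 10.493)
t=1.400: state=(7.190, 6.702, 14.336)
t=1.600: state=(5.182, 4.183, 13.482)
t=1.800: state=(4.252, 4.331, 10.809)
t=2.000: state=(5.238, 6.040, 10.175)
t=2.200: state=(6.694, 7.071, 12.492)
t=2.400: state=(6.166, 5.415, 13.849)
t=2.600: state=(4.850, 4.490, 12.157)
t=2.800: state=(4.921, 5.305, 10.761)
t=3.000: state=(5.997, 6.533, 11.507)
t=3.200: state=(6.392, 6.166, 13.213)
t=3.400: state=(5.481, 4.997, 12.871)
t=3.600: state=(5.003, 5.049, 11.522)
t=3.800: state=(5.540, 5.949, 11.302)
t=4.000: state=(6.183, 6.300, 12.449)
t=4.200: state=(5.875, 5.527, 12.967)
t=4.295: state=(5.539, 5.207, 12.658)
largest grid value and its neighbours: x(0.430)=7.99805, x(0.435)=8.00174, x(0.440)=8.00104
parabola through these three points peaks at t≈0.437 with x≈8.00200

max x = 8.002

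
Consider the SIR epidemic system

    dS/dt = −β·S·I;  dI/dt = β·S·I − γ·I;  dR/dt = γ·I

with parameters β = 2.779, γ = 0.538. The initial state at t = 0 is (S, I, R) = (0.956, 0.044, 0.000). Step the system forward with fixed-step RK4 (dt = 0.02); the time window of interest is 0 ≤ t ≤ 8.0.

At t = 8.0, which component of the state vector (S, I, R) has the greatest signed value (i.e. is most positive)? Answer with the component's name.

t=0.000: state=(0.956, 0.044, 0.000)
step 1 (dt=0.02): k1=(-0.117, 0.093, 0.024), k2=(-0.119, 0.095, 0.024), k3=(-0.119, 0.095, 0.024), k4=(-0.122, 0.097, 0.025); state += dt/6·(k1+2k2+2k3+k4)
t=0.020: state=(0.954, 0.046, 0.000)
t=0.040: state=(0.951, 0.048, 0.001)
t=0.060: state=(0.949, 0.050, 0.002)
continuing one RK4 step at a time; state shown every 25 steps (Δt=0.5):
t=0.500: state=(0.860, 0.120, 0.021)
t=1.000: state=(0.662, 0.267, 0.071)
t=1.500: state=(0.406, 0.428, 0.166)
t=2.000: state=(0.211, 0.497, 0.293)
t=2.500: state=(0.107, 0.469, 0.424)
t=3.000: state=(0.058, 0.400, 0.541)
t=3.500: state=(0.035, 0.326, 0.639)
t=4.000: state=(0.024, 0.259, 0.717)
t=4.500: state=(0.017, 0.204, 0.779)
t=5.000: state=(0.013, 0.159, 0.828)
t=5.500: state=(0.011, 0.123, 0.866)
t=6.000: state=(0.009, 0.096, 0.895)
t=6.500: state=(0.008, 0.074, 0.918)
t=7.000: state=(0.008, 0.057, 0.935)
t=7.500: state=(0.007, 0.044, 0.949)
t=8.000: state=(0.007, 0.034, 0.959)
compare at T: S=0.007, I=0.034, R=0.959

largest component: R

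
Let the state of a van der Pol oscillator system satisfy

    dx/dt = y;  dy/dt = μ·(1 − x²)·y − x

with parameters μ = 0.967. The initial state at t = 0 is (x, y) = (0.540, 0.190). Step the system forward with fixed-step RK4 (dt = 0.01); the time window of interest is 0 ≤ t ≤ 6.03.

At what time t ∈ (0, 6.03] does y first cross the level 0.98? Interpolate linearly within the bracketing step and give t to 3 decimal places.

t = 4.143

t=0.000: state=(0.540, 0.190)
step 1 (dt=0.01): k1=(0.190, -0.410), k2=(0.188, -0.412), k3=(0.188, -0.412), k4=(0.186, -0.415); state += dt/6·(k1+2k2+2k3+k4)
t=0.010: state=(0.542, 0.186)
t=0.020: state=(0.544, 0.182)
t=0.030: state=(0.546, 0.177)
continuing one RK4 step at a time; state shown every 20 steps (Δt=0.2):
t=0.200: state=(0.569, 0.098)
t=0.400: state=(0.578, -0.011)
t=0.600: state=(0.564, -0.135)
t=0.800: state=(0.523, -0.272)
t=1.000: state=(0.454, -0.421)
t=1.200: state=(0.354, -0.583)
t=1.400: state=(0.220, -0.760)
t=1.600: state=(0.049, -0.949)
t=1.800: state=(-0.160, -1.139)
t=2.000: state=(-0.404, -1.300)
t=2.200: state=(-0.674, -1.376)
t=2.400: state=(-0.945, -1.303)
t=2.600: state=(-1.183, -1.057)
t=2.800: state=(-1.360, -0.696)
t=3.000: state=(-1.461, -0.316)
t=3.200: state=(-1.490, 0.013)
t=3.400: state=(-1.460, 0.275)
t=3.600: state=(-1.383, 0.484)
t=3.800: state=(-1.268, 0.666)
t=4.000: state=(-1.117, 0.843)
t=4.140: state=(-0.990, 0.977)
next step: t=4.150: state=(-0.980, 0.987) — y has crossed 0.98
linear interpolation between t=4.140 (0.97682) and t=4.150 (0.98696) → t≈4.143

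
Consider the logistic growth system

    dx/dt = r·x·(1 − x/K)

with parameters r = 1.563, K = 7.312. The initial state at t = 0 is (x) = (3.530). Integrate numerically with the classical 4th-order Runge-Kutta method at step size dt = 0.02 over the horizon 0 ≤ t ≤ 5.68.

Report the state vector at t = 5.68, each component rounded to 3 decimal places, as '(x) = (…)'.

t=0.000: state=(3.530)
step 1 (dt=0.02): k1=(2.854), k2=(2.855), k3=(2.855), k4=(2.856); state += dt/6·(k1+2k2+2k3+k4)
t=0.020: state=(3.587)
t=0.040: state=(3.644)
t=0.060: state=(3.701)
continuing one RK4 step at a time; state shown every 10 steps (Δt=0.2):
t=0.200: state=(4.099)
t=0.400: state=(4.647)
t=0.600: state=(5.151)
t=0.800: state=(5.595)
t=1.000: state=(5.972)
t=1.200: state=(6.281)
t=1.400: state=(6.528)
t=1.600: state=(6.721)
t=1.800: state=(6.870)
t=2.000: state=(6.984)
t=2.200: state=(7.069)
t=2.400: state=(7.133)
t=2.600: state=(7.180)
t=2.800: state=(7.215)
t=3.000: state=(7.241)
t=3.200: state=(7.260)
t=3.400: state=(7.274)
t=3.600: state=(7.284)
t=3.800: state=(7.291)
t=4.000: state=(7.297)
t=4.200: state=(7.301)
t=4.400: state=(7.304)
t=4.600: state=(7.306)
t=4.800: state=(7.308)
t=5.000: state=(7.309)
t=5.200: state=(7.310)
t=5.400: state=(7.310)
t=5.600: state=(7.311)
t=5.680: state=(7.311)

(x) = (7.311)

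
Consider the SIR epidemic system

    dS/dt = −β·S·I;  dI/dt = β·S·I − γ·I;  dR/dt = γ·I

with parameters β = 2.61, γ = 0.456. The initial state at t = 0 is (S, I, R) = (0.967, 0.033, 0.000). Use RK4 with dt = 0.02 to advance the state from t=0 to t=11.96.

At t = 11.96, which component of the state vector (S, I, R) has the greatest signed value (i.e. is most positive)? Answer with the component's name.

t=0.000: state=(0.967, 0.033, 0.000)
step 1 (dt=0.02): k1=(-0.083, 0.068, 0.015), k2=(-0.085, 0.070, 0.015), k3=(-0.085, 0.070, 0.015), k4=(-0.087, 0.071, 0.016); state += dt/6·(k1+2k2+2k3+k4)
t=0.020: state=(0.965, 0.034, 0.000)
t=0.040: state=(0.964, 0.036, 0.001)
t=0.060: state=(0.962, 0.037, 0.001)
continuing one RK4 step at a time; state shown every 25 steps (Δt=0.5):
t=0.500: state=(0.898, 0.089, 0.013)
t=1.000: state=(0.744, 0.210, 0.046)
t=1.500: state=(0.507, 0.380, 0.113)
t=2.000: state=(0.282, 0.503, 0.215)
t=2.500: state=(0.143, 0.523, 0.334)
t=3.000: state=(0.074, 0.477, 0.449)
t=3.500: state=(0.042, 0.409, 0.550)
t=4.000: state=(0.026, 0.339, 0.635)
t=4.500: state=(0.017, 0.278, 0.705)
t=5.000: state=(0.012, 0.225, 0.762)
t=5.500: state=(0.009, 0.182, 0.809)
t=6.000: state=(0.008, 0.146, 0.846)
t=6.500: state=(0.006, 0.118, 0.876)
t=7.000: state=(0.006, 0.094, 0.900)
t=7.500: state=(0.005, 0.076, 0.919)
t=8.000: state=(0.005, 0.061, 0.935)
t=8.500: state=(0.004, 0.049, 0.947)
t=9.000: state=(0.004, 0.039, 0.957)
t=9.500: state=(0.004, 0.031, 0.965)
t=10.000: state=(0.004, 0.025, 0.971)
t=10.500: state=(0.004, 0.020, 0.976)
t=11.000: state=(0.004, 0.016, 0.981)
t=11.500: state=(0.003, 0.013, 0.984)
t=11.960: state=(0.003, 0.010, 0.986)
compare at T: S=0.003, I=0.010, R=0.986

largest component: R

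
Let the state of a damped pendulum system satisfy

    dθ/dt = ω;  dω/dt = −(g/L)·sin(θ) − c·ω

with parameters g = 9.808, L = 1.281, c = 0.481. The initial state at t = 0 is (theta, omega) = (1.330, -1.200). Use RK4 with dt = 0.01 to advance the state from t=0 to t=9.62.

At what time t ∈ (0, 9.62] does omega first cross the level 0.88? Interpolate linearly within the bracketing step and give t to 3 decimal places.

t=0.000: state=(1.330, -1.200)
step 1 (dt=0.01): k1=(-1.200, -6.858), k2=(-1.234, -6.831), k3=(-1.234, -6.831), k4=(-1.268, -6.802); state += dt/6·(k1+2k2+2k3+k4)
t=0.010: state=(1.318, -1.268)
t=0.020: state=(1.305, -1.336)
t=0.030: state=(1.291, -1.403)
continuing one RK4 step at a time; state shown every 50 steps (Δt=0.5):
t=0.500: state=(0.081, -3.142)
t=1.000: state=(-0.994, -0.675)
t=1.240: state=(-0.967, 0.870)
next step: t=1.250: state=(-0.958, 0.928) — omega has crossed 0.88
linear interpolation between t=1.240 (0.86964) and t=1.250 (0.92815) → t≈1.242

t = 1.242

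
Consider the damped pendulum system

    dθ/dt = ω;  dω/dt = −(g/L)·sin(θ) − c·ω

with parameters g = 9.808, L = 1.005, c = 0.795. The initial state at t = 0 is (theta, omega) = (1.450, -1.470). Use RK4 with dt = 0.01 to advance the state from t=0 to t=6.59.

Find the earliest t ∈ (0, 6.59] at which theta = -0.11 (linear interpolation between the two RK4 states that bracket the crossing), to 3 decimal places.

t=0.000: state=(1.450, -1.470)
step 1 (dt=0.01): k1=(-1.470, -8.519), k2=(-1.513, -8.477), k3=(-1.512, -8.477), k4=(-1.555, -8.433); state += dt/6·(k1+2k2+2k3+k4)
t=0.010: state=(1.435, -1.555)
t=0.020: state=(1.419, -1.639)
t=0.030: state=(1.402, -1.722)
continuing one RK4 step at a time; state shown every 25 steps (Δt=0.25):
t=0.250: state=(0.845, -3.214)
t=0.500: state=(-0.031, -3.464)
t=0.520: state=(-0.100, -3.397)
next step: t=0.530: state=(-0.133, -3.359) — theta has crossed -0.11
linear interpolation between t=0.520 (-0.09972) and t=0.530 (-0.13350) → t≈0.523

t = 0.523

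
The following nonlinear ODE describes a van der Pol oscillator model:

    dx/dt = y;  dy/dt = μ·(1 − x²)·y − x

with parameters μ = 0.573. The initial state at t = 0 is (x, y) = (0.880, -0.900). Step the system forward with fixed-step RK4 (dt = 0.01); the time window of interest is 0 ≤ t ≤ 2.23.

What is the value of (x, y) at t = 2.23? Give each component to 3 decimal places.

t=0.000: state=(0.880, -0.900)
step 1 (dt=0.01): k1=(-0.900, -0.996), k2=(-0.905, -0.997), k3=(-0.905, -0.997), k4=(-0.910, -0.997); state += dt/6·(k1+2k2+2k3+k4)
t=0.010: state=(0.871, -0.910)
t=0.020: state=(0.862, -0.920)
t=0.030: state=(0.853, -0.930)
continuing one RK4 step at a time; state shown every 10 steps (Δt=0.1):
t=0.100: state=(0.785, -1.000)
t=0.200: state=(0.680, -1.101)
t=0.300: state=(0.565, -1.204)
t=0.400: state=(0.439, -1.308)
t=0.500: state=(0.303, -1.412)
t=0.600: state=(0.157, -1.515)
t=0.700: state=(0.000, -1.611)
t=0.800: state=(-0.165, -1.697)
t=0.900: state=(-0.338, -1.765)
t=1.000: state=(-0.517, -1.805)
t=1.100: state=(-0.698, -1.810)
t=1.200: state=(-0.878, -1.770)
t=1.300: state=(-1.051, -1.680)
t=1.400: state=(-1.212, -1.541)
t=1.500: state=(-1.357, -1.358)
t=1.600: state=(-1.482, -1.143)
t=1.700: state=(-1.585, -0.909)
t=1.800: state=(-1.664, -0.672)
t=1.900: state=(-1.720, -0.444)
t=2.000: state=(-1.753, -0.231)
t=2.100: state=(-1.767, -0.039)
t=2.200: state=(-1.762, 0.132)
t=2.230: state=(-1.757, 0.179)

(x, y) = (-1.757, 0.179)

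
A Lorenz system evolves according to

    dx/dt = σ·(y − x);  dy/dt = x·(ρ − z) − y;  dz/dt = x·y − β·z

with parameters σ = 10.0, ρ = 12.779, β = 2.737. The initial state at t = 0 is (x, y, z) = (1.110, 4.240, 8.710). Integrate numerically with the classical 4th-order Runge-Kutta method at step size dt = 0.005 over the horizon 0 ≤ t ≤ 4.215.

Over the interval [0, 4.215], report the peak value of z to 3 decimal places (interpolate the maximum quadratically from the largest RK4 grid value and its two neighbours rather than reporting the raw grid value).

max z = 15.095

t=0.000: state=(1.110, 4.240, 8.710)
step 1 (dt=0.005): k1=(31.300, 0.277, -19.133), k2=(30.524, 0.651, -18.669), k3=(30.553, 0.641, -18.680), k4=(29.804, 1.013, -18.225); state += dt/6·(k1+2k2+2k3+k4)
t=0.005: state=(1.263, 4.243, 8.617)
t=0.010: state=(1.408, 4.250, 8.528)
t=0.015: state=(1.547, 4.261, 8.443)
continuing one RK4 step at a time; state shown every 40 steps (Δt=0.2):
t=0.200: state=(4.854, 6.466, 7.807)
t=0.400: state=(7.730, 8.417, 12.655)
t=0.600: state=(6.260, 4.630, 14.742)
t=0.800: state=(3.923, 3.452, 11.255)
t=1.000: state=(4.222, 4.897, 8.978)
t=1.200: state=(6.176, 7.240, 10.251)
t=1.400: state=(7.070, 6.643, 13.714)
t=1.600: state=(5.277, 4.368, 12.972)
t=1.800: state=(4.421, 4.494, 10.549)
t=2.000: state=(5.325, 6.049, 10.034)
t=2.200: state=(6.592, 6.896, 12.103)
t=2.400: state=(6.105, 5.455, 13.215)
t=2.600: state=(4.975, 4.670, 11.730)
t=2.800: state=(5.061, 5.408, 10.559)
t=3.000: state=(5.991, 6.432, 11.270)
t=3.200: state=(6.277, 6.070, 12.662)
t=3.400: state=(5.510, 5.114, 12.320)
t=3.600: state=(5.137, 5.191, 11.205)
t=3.800: state=(5.605, 5.945, 11.089)
t=4.000: state=(6.105, 6.178, 12.038)
t=4.200: state=(5.828, 5.546, 12.394)
t=4.215: state=(5.785, 5.498, 12.367)
largest grid value and its neighbours: z(0.535)=15.08835, z(0.540)=15.09415, z(0.545)=15.09392
parabola through these three points peaks at t≈0.542 with z≈15.09479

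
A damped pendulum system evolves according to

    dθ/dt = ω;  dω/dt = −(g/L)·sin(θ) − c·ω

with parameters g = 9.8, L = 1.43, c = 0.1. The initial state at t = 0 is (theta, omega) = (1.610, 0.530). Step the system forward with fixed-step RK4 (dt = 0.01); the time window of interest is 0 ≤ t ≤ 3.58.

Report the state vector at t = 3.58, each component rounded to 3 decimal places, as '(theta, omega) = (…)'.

(theta, omega) = (-0.053, -3.236)

t=0.000: state=(1.610, 0.530)
step 1 (dt=0.01): k1=(0.530, -6.901), k2=(0.495, -6.897), k3=(0.496, -6.897), k4=(0.461, -6.893); state += dt/6·(k1+2k2+2k3+k4)
t=0.010: state=(1.615, 0.461)
t=0.020: state=(1.619, 0.392)
t=0.030: state=(1.623, 0.323)
continuing one RK4 step at a time; state shown every 20 steps (Δt=0.2):
t=0.200: state=(1.579, -0.836)
t=0.400: state=(1.278, -2.161)
t=0.600: state=(0.729, -3.261)
t=0.800: state=(0.019, -3.689)
t=1.000: state=(-0.682, -3.170)
t=1.200: state=(-1.206, -2.005)
t=1.400: state=(-1.472, -0.642)
t=1.600: state=(-1.463, 0.723)
t=1.800: state=(-1.186, 2.028)
t=2.000: state=(-0.669, 3.074)
t=2.200: state=(-0.001, 3.458)
t=2.400: state=(0.654, 2.950)
t=2.600: state=(1.138, 1.826)
t=2.800: state=(1.371, 0.494)
t=3.000: state=(1.335, -0.847)
t=3.200: state=(1.038, -2.093)
t=3.400: state=(0.519, -3.008)
t=3.580: state=(-0.053, -3.236)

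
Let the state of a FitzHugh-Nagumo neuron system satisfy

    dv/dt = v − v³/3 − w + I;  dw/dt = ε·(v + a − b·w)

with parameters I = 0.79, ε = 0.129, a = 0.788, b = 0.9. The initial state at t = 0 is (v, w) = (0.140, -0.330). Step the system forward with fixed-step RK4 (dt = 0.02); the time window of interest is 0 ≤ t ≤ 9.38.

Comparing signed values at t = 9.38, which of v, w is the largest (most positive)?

largest component: w

t=0.000: state=(0.140, -0.330)
step 1 (dt=0.02): k1=(1.259, 0.158), k2=(1.270, 0.159), k3=(1.270, 0.159), k4=(1.281, 0.161); state += dt/6·(k1+2k2+2k3+k4)
t=0.020: state=(0.165, -0.327)
t=0.040: state=(0.191, -0.324)
t=0.060: state=(0.217, -0.320)
continuing one RK4 step at a time; state shown every 25 steps (Δt=0.5):
t=0.500: state=(0.893, -0.231)
t=1.000: state=(1.628, -0.087)
t=1.500: state=(1.930, 0.081)
t=2.000: state=(1.968, 0.248)
t=2.500: state=(1.933, 0.406)
t=3.000: state=(1.883, 0.552)
t=3.500: state=(1.830, 0.687)
t=4.000: state=(1.775, 0.810)
t=4.500: state=(1.720, 0.924)
t=5.000: state=(1.665, 1.027)
t=5.500: state=(1.610, 1.121)
t=6.000: state=(1.554, 1.206)
t=6.500: state=(1.497, 1.283)
t=7.000: state=(1.439, 1.352)
t=7.500: state=(1.380, 1.414)
t=8.000: state=(1.319, 1.468)
t=8.500: state=(1.256, 1.515)
t=9.000: state=(1.189, 1.556)
t=9.380: state=(1.136, 1.582)
compare at T: v=1.136, w=1.582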